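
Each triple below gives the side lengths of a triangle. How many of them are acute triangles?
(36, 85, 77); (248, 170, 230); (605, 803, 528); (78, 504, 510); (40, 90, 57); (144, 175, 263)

(36,85,77): 36²+77² = 7225 = 85² → right
(248,170,230): 170²+230² = 81800 > 61504 = 248² → acute
(605,803,528): 528²+605² = 644809 = 803² → right
(78,504,510): 78²+504² = 260100 = 510² → right
(40,90,57): 40²+57² = 4849 < 8100 = 90² → obtuse
(144,175,263): 144²+175² = 51361 < 69169 = 263² → obtuse
1 of the 6 is acute.

1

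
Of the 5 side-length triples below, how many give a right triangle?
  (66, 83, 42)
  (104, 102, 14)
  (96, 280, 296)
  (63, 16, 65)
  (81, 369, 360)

(66,83,42): 42²+66² = 6120 < 6889 = 83² → obtuse
(104,102,14): 14²+102² = 10600 < 10816 = 104² → obtuse
(96,280,296): 96²+280² = 87616 = 296² → right
(63,16,65): 16²+63² = 4225 = 65² → right
(81,369,360): 81²+360² = 136161 = 369² → right
3 of the 5 are right.

3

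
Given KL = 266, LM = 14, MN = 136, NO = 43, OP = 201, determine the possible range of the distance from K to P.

0 ≤ KP ≤ 660

The maximum is all hops collinear in one direction: 266 + 14 + 136 + 43 + 201 = 660.
The longest hop is 266; the others sum to 394. Since 266 ≤ 394, the path can fold back on itself completely, so the minimum distance is 0.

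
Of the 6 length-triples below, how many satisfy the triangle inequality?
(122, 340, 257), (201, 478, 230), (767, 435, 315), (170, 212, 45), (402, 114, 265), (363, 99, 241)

2

(122,257,340): 122+257 > 340 → valid
(201,230,478): 201+230 ≤ 478 → not valid
(315,435,767): 315+435 ≤ 767 → not valid
(45,170,212): 45+170 > 212 → valid
(114,265,402): 114+265 ≤ 402 → not valid
(99,241,363): 99+241 ≤ 363 → not valid
2 of the 6 triples form a triangle.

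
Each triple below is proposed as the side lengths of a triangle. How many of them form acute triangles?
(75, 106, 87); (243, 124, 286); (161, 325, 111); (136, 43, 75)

(75,106,87): 75²+87² = 13194 > 11236 = 106² → acute
(243,124,286): 124²+243² = 74425 < 81796 = 286² → obtuse
(161,325,111): 111+161 ≤ 325, not a triangle
(136,43,75): 43+75 ≤ 136, not a triangle
1 of the 4 is acute.

1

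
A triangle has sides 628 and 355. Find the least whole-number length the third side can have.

274

The third side must be strictly greater than |628 − 355| = 273.
The smallest integer above 273 is 274.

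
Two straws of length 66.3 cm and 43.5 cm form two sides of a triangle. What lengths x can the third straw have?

By the triangle inequality, x must be less than 66.3 + 43.5 = 109.8 and greater than |66.3 − 43.5| = 22.8.

22.8 < x < 109.8 (cm)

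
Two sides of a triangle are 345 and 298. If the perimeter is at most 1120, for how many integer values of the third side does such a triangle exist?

Triangle inequality: 47 < x < 643. Perimeter ≤ 1120 gives x ≤ 1120 − 345 − 298 = 477.
So 47 < x ≤ 477; integers 48 through 477: 430 values.

430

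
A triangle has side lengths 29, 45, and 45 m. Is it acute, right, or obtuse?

Compare the square of the longest side to the sum of squares of the other two: 29² + 45² = 2866 > 2025 = 45².

acute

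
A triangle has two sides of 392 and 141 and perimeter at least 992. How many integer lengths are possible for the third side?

74

Triangle inequality: 251 < x < 533. Perimeter ≥ 992 gives x ≥ 992 − 392 − 141 = 459.
So 459 ≤ x < 533; integers 459 through 532: 74 values.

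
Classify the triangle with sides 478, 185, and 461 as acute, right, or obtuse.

Compare the square of the longest side to the sum of squares of the other two: 185² + 461² = 246746 > 228484 = 478².

acute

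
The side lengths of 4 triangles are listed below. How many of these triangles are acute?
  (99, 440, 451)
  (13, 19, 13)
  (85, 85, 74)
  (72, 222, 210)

1

(99,440,451): 99²+440² = 203401 = 451² → right
(13,19,13): 13²+13² = 338 < 361 = 19² → obtuse
(85,85,74): 74²+85² = 12701 > 7225 = 85² → acute
(72,222,210): 72²+210² = 49284 = 222² → right
1 of the 4 is acute.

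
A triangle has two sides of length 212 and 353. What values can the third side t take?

141 < t < 565

By the triangle inequality, t must be less than 212 + 353 = 565 and greater than |212 − 353| = 141.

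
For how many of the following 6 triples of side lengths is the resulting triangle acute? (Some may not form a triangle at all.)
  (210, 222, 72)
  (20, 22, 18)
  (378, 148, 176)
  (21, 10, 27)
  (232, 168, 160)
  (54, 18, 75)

1

(210,222,72): 72²+210² = 49284 = 222² → right
(20,22,18): 18²+20² = 724 > 484 = 22² → acute
(378,148,176): 148+176 ≤ 378, not a triangle
(21,10,27): 10²+21² = 541 < 729 = 27² → obtuse
(232,168,160): 160²+168² = 53824 = 232² → right
(54,18,75): 18+54 ≤ 75, not a triangle
1 of the 6 is acute.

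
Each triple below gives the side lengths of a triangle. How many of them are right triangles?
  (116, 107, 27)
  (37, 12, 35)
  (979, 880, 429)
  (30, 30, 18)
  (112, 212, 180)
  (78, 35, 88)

(116,107,27): 27²+107² = 12178 < 13456 = 116² → obtuse
(37,12,35): 12²+35² = 1369 = 37² → right
(979,880,429): 429²+880² = 958441 = 979² → right
(30,30,18): 18²+30² = 1224 > 900 = 30² → acute
(112,212,180): 112²+180² = 44944 = 212² → right
(78,35,88): 35²+78² = 7309 < 7744 = 88² → obtuse
3 of the 6 are right.

3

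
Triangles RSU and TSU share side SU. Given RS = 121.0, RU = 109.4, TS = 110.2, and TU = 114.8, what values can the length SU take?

From triangle RSU: |121.0 − 109.4| < SU < 121.0 + 109.4, i.e. 11.6 < SU < 230.4.
From triangle TSU: 4.6 < SU < 225.0.
Both must hold, so SU lies in the intersection.

11.6 < SU < 225.0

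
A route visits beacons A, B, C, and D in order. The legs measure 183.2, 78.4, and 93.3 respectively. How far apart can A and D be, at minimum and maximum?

The maximum is all hops collinear in one direction: 183.2 + 78.4 + 93.3 = 354.9.
The longest hop is 183.2; the others sum to 171.7. Folding the others back against it leaves at least 183.2 − 171.7 = 11.5.

11.5 ≤ AD ≤ 354.9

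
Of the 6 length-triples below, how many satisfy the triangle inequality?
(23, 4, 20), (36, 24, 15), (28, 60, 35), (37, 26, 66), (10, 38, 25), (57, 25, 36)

(4,20,23): 4+20 > 23 → valid
(15,24,36): 15+24 > 36 → valid
(28,35,60): 28+35 > 60 → valid
(26,37,66): 26+37 ≤ 66 → not valid
(10,25,38): 10+25 ≤ 38 → not valid
(25,36,57): 25+36 > 57 → valid
4 of the 6 triples form a triangle.

4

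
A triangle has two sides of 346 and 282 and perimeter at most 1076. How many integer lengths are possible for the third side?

Triangle inequality: 64 < x < 628. Perimeter ≤ 1076 gives x ≤ 1076 − 346 − 282 = 448.
So 64 < x ≤ 448; integers 65 through 448: 384 values.

384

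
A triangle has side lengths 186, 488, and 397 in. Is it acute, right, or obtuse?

obtuse

Compare the square of the longest side to the sum of squares of the other two: 186² + 397² = 192205 < 238144 = 488².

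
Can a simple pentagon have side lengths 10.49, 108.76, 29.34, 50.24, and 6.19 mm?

No

For a pentagon, each side must be shorter than the sum of the others.
Here the longest side is 108.76, but the remaining 4 sides sum to only 96.26.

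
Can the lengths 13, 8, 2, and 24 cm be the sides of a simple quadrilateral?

For a quadrilateral, each side must be shorter than the sum of the others.
Here the longest side is 24, but the remaining 3 sides sum to only 23.

No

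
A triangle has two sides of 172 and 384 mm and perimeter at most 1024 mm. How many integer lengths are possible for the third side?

256

Triangle inequality: 212 < x < 556. Perimeter ≤ 1024 gives x ≤ 1024 − 172 − 384 = 468.
So 212 < x ≤ 468; integers 213 through 468: 256 values.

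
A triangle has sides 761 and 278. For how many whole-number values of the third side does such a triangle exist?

The third side lies in the open interval (483, 1039).
Integers from 484 to 1038 inclusive: 1038 − 484 + 1 = 555.

555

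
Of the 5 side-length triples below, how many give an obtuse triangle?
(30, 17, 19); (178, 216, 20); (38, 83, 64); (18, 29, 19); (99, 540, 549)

3

(30,17,19): 17²+19² = 650 < 900 = 30² → obtuse
(178,216,20): 20+178 ≤ 216, not a triangle
(38,83,64): 38²+64² = 5540 < 6889 = 83² → obtuse
(18,29,19): 18²+19² = 685 < 841 = 29² → obtuse
(99,540,549): 99²+540² = 301401 = 549² → right
3 of the 5 are obtuse.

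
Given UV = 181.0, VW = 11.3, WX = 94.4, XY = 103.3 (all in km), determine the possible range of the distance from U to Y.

The maximum is all hops collinear in one direction: 181.0 + 11.3 + 94.4 + 103.3 = 390.0.
The longest hop is 181.0; the others sum to 209.0. Since 181.0 ≤ 209.0, the path can fold back on itself completely, so the minimum distance is 0.

0 ≤ UY ≤ 390.0 km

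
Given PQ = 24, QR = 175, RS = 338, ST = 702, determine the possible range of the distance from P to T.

The maximum is all hops collinear in one direction: 24 + 175 + 338 + 702 = 1239.
The longest hop is 702; the others sum to 537. Folding the others back against it leaves at least 702 − 537 = 165.

165 ≤ PT ≤ 1239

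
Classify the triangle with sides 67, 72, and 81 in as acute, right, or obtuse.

Compare the square of the longest side to the sum of squares of the other two: 67² + 72² = 9673 > 6561 = 81².

acute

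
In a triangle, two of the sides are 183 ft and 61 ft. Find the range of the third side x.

By the triangle inequality, x must be less than 183 + 61 = 244 and greater than |183 − 61| = 122.

122 < x < 244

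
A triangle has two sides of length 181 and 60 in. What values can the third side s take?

By the triangle inequality, s must be less than 181 + 60 = 241 and greater than |181 − 60| = 121.

121 < s < 241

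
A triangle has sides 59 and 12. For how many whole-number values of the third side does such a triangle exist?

The third side lies in the open interval (47, 71).
Integers from 48 to 70 inclusive: 70 − 48 + 1 = 23.

23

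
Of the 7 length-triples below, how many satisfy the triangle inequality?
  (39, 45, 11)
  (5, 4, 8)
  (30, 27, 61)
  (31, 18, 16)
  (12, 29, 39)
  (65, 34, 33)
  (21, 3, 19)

6

(11,39,45): 11+39 > 45 → valid
(4,5,8): 4+5 > 8 → valid
(27,30,61): 27+30 ≤ 61 → not valid
(16,18,31): 16+18 > 31 → valid
(12,29,39): 12+29 > 39 → valid
(33,34,65): 33+34 > 65 → valid
(3,19,21): 3+19 > 21 → valid
6 of the 7 triples form a triangle.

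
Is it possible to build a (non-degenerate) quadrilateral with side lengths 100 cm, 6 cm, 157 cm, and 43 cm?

For a quadrilateral, each side must be shorter than the sum of the others.
Here the longest side is 157, but the remaining 3 sides sum to only 149.

No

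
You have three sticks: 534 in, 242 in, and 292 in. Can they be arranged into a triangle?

No

The two shorter sides sum to 534, exactly equal to the longest side 534.
That gives only a degenerate (flat) triangle — the inequality must be strict.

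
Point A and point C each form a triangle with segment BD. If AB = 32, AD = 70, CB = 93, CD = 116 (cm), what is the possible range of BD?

38 < BD < 102

From triangle ABD: |32 − 70| < BD < 32 + 70, i.e. 38 < BD < 102.
From triangle CBD: 23 < BD < 209.
Both must hold, so BD lies in the intersection.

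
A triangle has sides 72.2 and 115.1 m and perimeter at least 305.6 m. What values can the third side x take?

Triangle inequality alone gives 42.9 < x < 187.3.
The perimeter condition gives x ≥ 305.6 − 72.2 − 115.1 = 118.3.
Intersecting the two: 118.3 ≤ x < 187.3.

118.3 ≤ x < 187.3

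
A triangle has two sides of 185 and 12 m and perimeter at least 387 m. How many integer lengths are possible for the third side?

7

Triangle inequality: 173 < x < 197. Perimeter ≥ 387 gives x ≥ 387 − 185 − 12 = 190.
So 190 ≤ x < 197; integers 190 through 196: 7 values.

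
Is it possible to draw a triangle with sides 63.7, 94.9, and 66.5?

The longest side is 94.9, and the other two sum to 130.2.
Since 130.2 > 94.9, the triangle inequality holds.

Yes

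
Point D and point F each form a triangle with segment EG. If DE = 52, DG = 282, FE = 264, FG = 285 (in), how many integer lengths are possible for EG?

From triangle DEG: 230 < EG < 334.
From triangle FEG: 21 < EG < 549.
Intersection: 230 < EG < 334, so integers 231 through 333: 103 values.

103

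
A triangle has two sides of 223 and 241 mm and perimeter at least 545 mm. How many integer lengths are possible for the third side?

383

Triangle inequality: 18 < x < 464. Perimeter ≥ 545 gives x ≥ 545 − 223 − 241 = 81.
So 81 ≤ x < 464; integers 81 through 463: 383 values.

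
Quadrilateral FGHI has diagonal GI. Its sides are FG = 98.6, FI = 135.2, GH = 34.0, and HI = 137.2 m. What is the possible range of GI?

103.2 < GI < 171.2

From triangle FGI: |98.6 − 135.2| < GI < 98.6 + 135.2, i.e. 36.6 < GI < 233.8.
From triangle HGI: 103.2 < GI < 171.2.
Both must hold, so GI lies in the intersection.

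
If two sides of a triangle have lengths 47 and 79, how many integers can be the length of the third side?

93

The third side lies in the open interval (32, 126).
Integers from 33 to 125 inclusive: 125 − 33 + 1 = 93.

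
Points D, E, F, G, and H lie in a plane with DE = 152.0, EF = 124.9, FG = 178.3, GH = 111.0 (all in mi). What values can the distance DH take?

0 ≤ DH ≤ 566.2 mi

The maximum is all hops collinear in one direction: 152.0 + 124.9 + 178.3 + 111.0 = 566.2.
The longest hop is 178.3; the others sum to 387.9. Since 178.3 ≤ 387.9, the path can fold back on itself completely, so the minimum distance is 0.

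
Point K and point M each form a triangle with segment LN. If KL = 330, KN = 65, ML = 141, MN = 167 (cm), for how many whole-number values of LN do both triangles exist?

From triangle KLN: 265 < LN < 395.
From triangle MLN: 26 < LN < 308.
Intersection: 265 < LN < 308, so integers 266 through 307: 42 values.

42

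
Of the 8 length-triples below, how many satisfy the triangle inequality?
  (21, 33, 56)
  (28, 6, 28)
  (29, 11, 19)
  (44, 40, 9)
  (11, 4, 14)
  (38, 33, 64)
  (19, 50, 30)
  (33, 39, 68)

(21,33,56): 21+33 ≤ 56 → not valid
(6,28,28): 6+28 > 28 → valid
(11,19,29): 11+19 > 29 → valid
(9,40,44): 9+40 > 44 → valid
(4,11,14): 4+11 > 14 → valid
(33,38,64): 33+38 > 64 → valid
(19,30,50): 19+30 ≤ 50 → not valid
(33,39,68): 33+39 > 68 → valid
6 of the 8 triples form a triangle.

6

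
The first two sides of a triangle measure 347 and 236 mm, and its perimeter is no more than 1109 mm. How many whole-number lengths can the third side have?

415

Triangle inequality: 111 < x < 583. Perimeter ≤ 1109 gives x ≤ 1109 − 347 − 236 = 526.
So 111 < x ≤ 526; integers 112 through 526: 415 values.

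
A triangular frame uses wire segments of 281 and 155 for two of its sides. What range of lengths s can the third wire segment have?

126 < s < 436

By the triangle inequality, s must be less than 281 + 155 = 436 and greater than |281 − 155| = 126.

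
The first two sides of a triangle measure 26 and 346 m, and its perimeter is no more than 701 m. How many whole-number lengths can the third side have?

9

Triangle inequality: 320 < x < 372. Perimeter ≤ 701 gives x ≤ 701 − 26 − 346 = 329.
So 320 < x ≤ 329; integers 321 through 329: 9 values.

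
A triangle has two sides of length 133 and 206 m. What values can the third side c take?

By the triangle inequality, c must be less than 133 + 206 = 339 and greater than |133 − 206| = 73.

73 < c < 339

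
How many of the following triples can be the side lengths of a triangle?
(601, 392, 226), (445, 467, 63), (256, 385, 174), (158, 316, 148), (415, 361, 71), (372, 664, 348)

(226,392,601): 226+392 > 601 → valid
(63,445,467): 63+445 > 467 → valid
(174,256,385): 174+256 > 385 → valid
(148,158,316): 148+158 ≤ 316 → not valid
(71,361,415): 71+361 > 415 → valid
(348,372,664): 348+372 > 664 → valid
5 of the 6 triples form a triangle.

5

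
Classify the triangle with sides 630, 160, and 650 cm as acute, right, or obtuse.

right

Compare the square of the longest side to the sum of squares of the other two: 160² + 630² = 422500 = 650².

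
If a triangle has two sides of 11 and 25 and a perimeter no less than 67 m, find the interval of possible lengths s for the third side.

31 ≤ s < 36

Triangle inequality alone gives 14 < s < 36.
The perimeter condition gives s ≥ 67 − 11 − 25 = 31.
Intersecting the two: 31 ≤ s < 36.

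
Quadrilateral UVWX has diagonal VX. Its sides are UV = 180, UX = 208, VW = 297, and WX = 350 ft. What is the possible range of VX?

From triangle UVX: |180 − 208| < VX < 180 + 208, i.e. 28 < VX < 388.
From triangle WVX: 53 < VX < 647.
Both must hold, so VX lies in the intersection.

53 < VX < 388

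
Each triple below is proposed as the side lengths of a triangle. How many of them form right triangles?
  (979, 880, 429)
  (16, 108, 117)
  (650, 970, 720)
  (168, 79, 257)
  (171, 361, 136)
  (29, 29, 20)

(979,880,429): 429²+880² = 958441 = 979² → right
(16,108,117): 16²+108² = 11920 < 13689 = 117² → obtuse
(650,970,720): 650²+720² = 940900 = 970² → right
(168,79,257): 79+168 ≤ 257, not a triangle
(171,361,136): 136+171 ≤ 361, not a triangle
(29,29,20): 20²+29² = 1241 > 841 = 29² → acute
2 of the 6 are right.

2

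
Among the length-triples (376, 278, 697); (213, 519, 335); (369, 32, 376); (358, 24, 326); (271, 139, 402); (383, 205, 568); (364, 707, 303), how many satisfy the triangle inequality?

(278,376,697): 278+376 ≤ 697 → not valid
(213,335,519): 213+335 > 519 → valid
(32,369,376): 32+369 > 376 → valid
(24,326,358): 24+326 ≤ 358 → not valid
(139,271,402): 139+271 > 402 → valid
(205,383,568): 205+383 > 568 → valid
(303,364,707): 303+364 ≤ 707 → not valid
4 of the 7 triples form a triangle.

4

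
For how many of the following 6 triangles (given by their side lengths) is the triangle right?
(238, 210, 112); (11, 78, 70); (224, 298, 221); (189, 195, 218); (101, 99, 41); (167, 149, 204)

(238,210,112): 112²+210² = 56644 = 238² → right
(11,78,70): 11²+70² = 5021 < 6084 = 78² → obtuse
(224,298,221): 221²+224² = 99017 > 88804 = 298² → acute
(189,195,218): 189²+195² = 73746 > 47524 = 218² → acute
(101,99,41): 41²+99² = 11482 > 10201 = 101² → acute
(167,149,204): 149²+167² = 50090 > 41616 = 204² → acute
1 of the 6 is right.

1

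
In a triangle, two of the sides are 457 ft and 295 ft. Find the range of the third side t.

By the triangle inequality, t must be less than 457 + 295 = 752 and greater than |457 − 295| = 162.

162 < t < 752 (ft)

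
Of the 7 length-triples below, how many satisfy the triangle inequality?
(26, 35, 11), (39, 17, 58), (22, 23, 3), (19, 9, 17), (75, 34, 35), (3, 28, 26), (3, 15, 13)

(11,26,35): 11+26 > 35 → valid
(17,39,58): 17+39 ≤ 58 → not valid
(3,22,23): 3+22 > 23 → valid
(9,17,19): 9+17 > 19 → valid
(34,35,75): 34+35 ≤ 75 → not valid
(3,26,28): 3+26 > 28 → valid
(3,13,15): 3+13 > 15 → valid
5 of the 7 triples form a triangle.

5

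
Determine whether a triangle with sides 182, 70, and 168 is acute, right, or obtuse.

right

Compare the square of the longest side to the sum of squares of the other two: 70² + 168² = 33124 = 182².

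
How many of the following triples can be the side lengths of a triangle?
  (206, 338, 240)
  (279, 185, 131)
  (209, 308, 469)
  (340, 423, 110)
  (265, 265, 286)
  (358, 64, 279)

(206,240,338): 206+240 > 338 → valid
(131,185,279): 131+185 > 279 → valid
(209,308,469): 209+308 > 469 → valid
(110,340,423): 110+340 > 423 → valid
(265,265,286): 265+265 > 286 → valid
(64,279,358): 64+279 ≤ 358 → not valid
5 of the 6 triples form a triangle.

5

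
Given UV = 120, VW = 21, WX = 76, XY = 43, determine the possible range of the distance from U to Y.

The maximum is all hops collinear in one direction: 120 + 21 + 76 + 43 = 260.
The longest hop is 120; the others sum to 140. Since 120 ≤ 140, the path can fold back on itself completely, so the minimum distance is 0.

0 ≤ UY ≤ 260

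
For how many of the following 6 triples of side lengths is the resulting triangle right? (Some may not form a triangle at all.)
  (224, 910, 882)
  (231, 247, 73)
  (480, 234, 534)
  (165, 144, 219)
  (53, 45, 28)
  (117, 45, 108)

(224,910,882): 224²+882² = 828100 = 910² → right
(231,247,73): 73²+231² = 58690 < 61009 = 247² → obtuse
(480,234,534): 234²+480² = 285156 = 534² → right
(165,144,219): 144²+165² = 47961 = 219² → right
(53,45,28): 28²+45² = 2809 = 53² → right
(117,45,108): 45²+108² = 13689 = 117² → right
5 of the 6 are right.

5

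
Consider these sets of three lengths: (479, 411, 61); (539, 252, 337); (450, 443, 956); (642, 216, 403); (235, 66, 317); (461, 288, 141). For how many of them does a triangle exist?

1

(61,411,479): 61+411 ≤ 479 → not valid
(252,337,539): 252+337 > 539 → valid
(443,450,956): 443+450 ≤ 956 → not valid
(216,403,642): 216+403 ≤ 642 → not valid
(66,235,317): 66+235 ≤ 317 → not valid
(141,288,461): 141+288 ≤ 461 → not valid
1 of the 6 triples forms a triangle.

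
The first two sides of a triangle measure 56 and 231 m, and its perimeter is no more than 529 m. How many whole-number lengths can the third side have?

67

Triangle inequality: 175 < x < 287. Perimeter ≤ 529 gives x ≤ 529 − 56 − 231 = 242.
So 175 < x ≤ 242; integers 176 through 242: 67 values.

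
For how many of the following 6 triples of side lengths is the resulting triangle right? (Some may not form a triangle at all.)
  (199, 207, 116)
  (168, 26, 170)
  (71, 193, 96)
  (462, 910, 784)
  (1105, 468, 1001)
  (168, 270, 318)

(199,207,116): 116²+199² = 53057 > 42849 = 207² → acute
(168,26,170): 26²+168² = 28900 = 170² → right
(71,193,96): 71+96 ≤ 193, not a triangle
(462,910,784): 462²+784² = 828100 = 910² → right
(1105,468,1001): 468²+1001² = 1221025 = 1105² → right
(168,270,318): 168²+270² = 101124 = 318² → right
4 of the 6 are right.

4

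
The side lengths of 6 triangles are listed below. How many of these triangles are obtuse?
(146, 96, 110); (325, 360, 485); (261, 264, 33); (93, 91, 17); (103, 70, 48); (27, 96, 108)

4

(146,96,110): 96²+110² = 21316 = 146² → right
(325,360,485): 325²+360² = 235225 = 485² → right
(261,264,33): 33²+261² = 69210 < 69696 = 264² → obtuse
(93,91,17): 17²+91² = 8570 < 8649 = 93² → obtuse
(103,70,48): 48²+70² = 7204 < 10609 = 103² → obtuse
(27,96,108): 27²+96² = 9945 < 11664 = 108² → obtuse
4 of the 6 are obtuse.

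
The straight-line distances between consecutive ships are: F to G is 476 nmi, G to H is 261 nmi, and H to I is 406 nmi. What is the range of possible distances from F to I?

The maximum is all hops collinear in one direction: 476 + 261 + 406 = 1143.
The longest hop is 476; the others sum to 667. Since 476 ≤ 667, the path can fold back on itself completely, so the minimum distance is 0.

0 ≤ FI ≤ 1143 nmi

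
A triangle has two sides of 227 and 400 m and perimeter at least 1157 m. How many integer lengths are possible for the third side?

97

Triangle inequality: 173 < x < 627. Perimeter ≥ 1157 gives x ≥ 1157 − 227 − 400 = 530.
So 530 ≤ x < 627; integers 530 through 626: 97 values.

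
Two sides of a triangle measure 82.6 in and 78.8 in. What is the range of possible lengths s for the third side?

By the triangle inequality, s must be less than 82.6 + 78.8 = 161.4 and greater than |82.6 − 78.8| = 3.8.

3.8 < s < 161.4 (in)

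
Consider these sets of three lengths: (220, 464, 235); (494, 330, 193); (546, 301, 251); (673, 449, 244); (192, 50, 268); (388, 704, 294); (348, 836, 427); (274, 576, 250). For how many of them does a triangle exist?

(220,235,464): 220+235 ≤ 464 → not valid
(193,330,494): 193+330 > 494 → valid
(251,301,546): 251+301 > 546 → valid
(244,449,673): 244+449 > 673 → valid
(50,192,268): 50+192 ≤ 268 → not valid
(294,388,704): 294+388 ≤ 704 → not valid
(348,427,836): 348+427 ≤ 836 → not valid
(250,274,576): 250+274 ≤ 576 → not valid
3 of the 8 triples form a triangle.

3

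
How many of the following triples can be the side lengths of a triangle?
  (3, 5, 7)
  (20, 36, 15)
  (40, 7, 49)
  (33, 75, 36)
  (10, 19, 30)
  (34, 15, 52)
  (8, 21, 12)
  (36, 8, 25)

1

(3,5,7): 3+5 > 7 → valid
(15,20,36): 15+20 ≤ 36 → not valid
(7,40,49): 7+40 ≤ 49 → not valid
(33,36,75): 33+36 ≤ 75 → not valid
(10,19,30): 10+19 ≤ 30 → not valid
(15,34,52): 15+34 ≤ 52 → not valid
(8,12,21): 8+12 ≤ 21 → not valid
(8,25,36): 8+25 ≤ 36 → not valid
1 of the 8 triples forms a triangle.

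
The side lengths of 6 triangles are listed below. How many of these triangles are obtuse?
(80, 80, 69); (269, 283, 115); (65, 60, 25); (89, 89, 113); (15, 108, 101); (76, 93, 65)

1

(80,80,69): 69²+80² = 11161 > 6400 = 80² → acute
(269,283,115): 115²+269² = 85586 > 80089 = 283² → acute
(65,60,25): 25²+60² = 4225 = 65² → right
(89,89,113): 89²+89² = 15842 > 12769 = 113² → acute
(15,108,101): 15²+101² = 10426 < 11664 = 108² → obtuse
(76,93,65): 65²+76² = 10001 > 8649 = 93² → acute
1 of the 6 is obtuse.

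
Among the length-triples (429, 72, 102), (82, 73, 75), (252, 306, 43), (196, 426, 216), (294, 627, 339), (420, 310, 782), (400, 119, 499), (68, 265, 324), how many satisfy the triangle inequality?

4

(72,102,429): 72+102 ≤ 429 → not valid
(73,75,82): 73+75 > 82 → valid
(43,252,306): 43+252 ≤ 306 → not valid
(196,216,426): 196+216 ≤ 426 → not valid
(294,339,627): 294+339 > 627 → valid
(310,420,782): 310+420 ≤ 782 → not valid
(119,400,499): 119+400 > 499 → valid
(68,265,324): 68+265 > 324 → valid
4 of the 8 triples form a triangle.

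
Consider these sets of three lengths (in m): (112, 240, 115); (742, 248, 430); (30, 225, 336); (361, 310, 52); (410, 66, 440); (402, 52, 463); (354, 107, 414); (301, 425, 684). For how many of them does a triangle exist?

(112,115,240): 112+115 ≤ 240 → not valid
(248,430,742): 248+430 ≤ 742 → not valid
(30,225,336): 30+225 ≤ 336 → not valid
(52,310,361): 52+310 > 361 → valid
(66,410,440): 66+410 > 440 → valid
(52,402,463): 52+402 ≤ 463 → not valid
(107,354,414): 107+354 > 414 → valid
(301,425,684): 301+425 > 684 → valid
4 of the 8 triples form a triangle.

4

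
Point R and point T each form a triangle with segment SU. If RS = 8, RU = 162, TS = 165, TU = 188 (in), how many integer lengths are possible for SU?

15

From triangle RSU: 154 < SU < 170.
From triangle TSU: 23 < SU < 353.
Intersection: 154 < SU < 170, so integers 155 through 169: 15 values.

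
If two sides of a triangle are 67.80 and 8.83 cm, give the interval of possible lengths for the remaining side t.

58.97 < t < 76.63

By the triangle inequality, t must be less than 67.80 + 8.83 = 76.63 and greater than |67.80 − 8.83| = 58.97.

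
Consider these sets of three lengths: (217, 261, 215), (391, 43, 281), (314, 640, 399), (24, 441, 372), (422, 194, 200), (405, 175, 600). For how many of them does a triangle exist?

2

(215,217,261): 215+217 > 261 → valid
(43,281,391): 43+281 ≤ 391 → not valid
(314,399,640): 314+399 > 640 → valid
(24,372,441): 24+372 ≤ 441 → not valid
(194,200,422): 194+200 ≤ 422 → not valid
(175,405,600): 175+405 ≤ 600 → not valid
2 of the 6 triples form a triangle.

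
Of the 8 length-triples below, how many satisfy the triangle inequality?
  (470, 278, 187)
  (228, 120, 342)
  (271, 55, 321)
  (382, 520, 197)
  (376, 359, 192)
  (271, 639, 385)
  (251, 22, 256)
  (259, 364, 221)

(187,278,470): 187+278 ≤ 470 → not valid
(120,228,342): 120+228 > 342 → valid
(55,271,321): 55+271 > 321 → valid
(197,382,520): 197+382 > 520 → valid
(192,359,376): 192+359 > 376 → valid
(271,385,639): 271+385 > 639 → valid
(22,251,256): 22+251 > 256 → valid
(221,259,364): 221+259 > 364 → valid
7 of the 8 triples form a triangle.

7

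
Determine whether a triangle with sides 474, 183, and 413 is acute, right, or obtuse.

Compare the square of the longest side to the sum of squares of the other two: 183² + 413² = 204058 < 224676 = 474².

obtuse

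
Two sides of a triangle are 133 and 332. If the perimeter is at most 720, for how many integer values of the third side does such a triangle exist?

56

Triangle inequality: 199 < x < 465. Perimeter ≤ 720 gives x ≤ 720 − 133 − 332 = 255.
So 199 < x ≤ 255; integers 200 through 255: 56 values.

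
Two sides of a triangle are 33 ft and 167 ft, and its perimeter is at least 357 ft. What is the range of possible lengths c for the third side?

Triangle inequality alone gives 134 < c < 200.
The perimeter condition gives c ≥ 357 − 33 − 167 = 157.
Intersecting the two: 157 ≤ c < 200.

157 ≤ c < 200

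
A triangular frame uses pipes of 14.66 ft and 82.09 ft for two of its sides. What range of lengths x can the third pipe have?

By the triangle inequality, x must be less than 14.66 + 82.09 = 96.75 and greater than |14.66 − 82.09| = 67.43.

67.43 < x < 96.75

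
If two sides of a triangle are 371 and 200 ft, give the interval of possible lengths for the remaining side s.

171 < s < 571 (ft)

By the triangle inequality, s must be less than 371 + 200 = 571 and greater than |371 − 200| = 171.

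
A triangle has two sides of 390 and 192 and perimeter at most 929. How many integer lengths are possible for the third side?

149

Triangle inequality: 198 < x < 582. Perimeter ≤ 929 gives x ≤ 929 − 390 − 192 = 347.
So 198 < x ≤ 347; integers 199 through 347: 149 values.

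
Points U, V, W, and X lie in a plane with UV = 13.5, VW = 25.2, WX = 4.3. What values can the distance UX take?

The maximum is all hops collinear in one direction: 13.5 + 25.2 + 4.3 = 43.0.
The longest hop is 25.2; the others sum to 17.8. Folding the others back against it leaves at least 25.2 − 17.8 = 7.4.

7.4 ≤ UX ≤ 43.0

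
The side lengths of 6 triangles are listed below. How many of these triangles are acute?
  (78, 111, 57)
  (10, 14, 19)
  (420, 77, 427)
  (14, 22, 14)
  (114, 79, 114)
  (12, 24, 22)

2

(78,111,57): 57²+78² = 9333 < 12321 = 111² → obtuse
(10,14,19): 10²+14² = 296 < 361 = 19² → obtuse
(420,77,427): 77²+420² = 182329 = 427² → right
(14,22,14): 14²+14² = 392 < 484 = 22² → obtuse
(114,79,114): 79²+114² = 19237 > 12996 = 114² → acute
(12,24,22): 12²+22² = 628 > 576 = 24² → acute
2 of the 6 are acute.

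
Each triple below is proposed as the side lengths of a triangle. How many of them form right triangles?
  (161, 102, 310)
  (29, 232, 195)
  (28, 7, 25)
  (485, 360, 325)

(161,102,310): 102+161 ≤ 310, not a triangle
(29,232,195): 29+195 ≤ 232, not a triangle
(28,7,25): 7²+25² = 674 < 784 = 28² → obtuse
(485,360,325): 325²+360² = 235225 = 485² → right
1 of the 4 is right.

1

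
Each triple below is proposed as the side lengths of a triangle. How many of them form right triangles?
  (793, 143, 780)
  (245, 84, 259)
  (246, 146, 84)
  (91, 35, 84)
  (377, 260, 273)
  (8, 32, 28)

(793,143,780): 143²+780² = 628849 = 793² → right
(245,84,259): 84²+245² = 67081 = 259² → right
(246,146,84): 84+146 ≤ 246, not a triangle
(91,35,84): 35²+84² = 8281 = 91² → right
(377,260,273): 260²+273² = 142129 = 377² → right
(8,32,28): 8²+28² = 848 < 1024 = 32² → obtuse
4 of the 6 are right.

4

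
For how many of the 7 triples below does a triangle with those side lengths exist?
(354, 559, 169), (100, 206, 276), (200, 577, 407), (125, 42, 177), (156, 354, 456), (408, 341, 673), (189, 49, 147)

(169,354,559): 169+354 ≤ 559 → not valid
(100,206,276): 100+206 > 276 → valid
(200,407,577): 200+407 > 577 → valid
(42,125,177): 42+125 ≤ 177 → not valid
(156,354,456): 156+354 > 456 → valid
(341,408,673): 341+408 > 673 → valid
(49,147,189): 49+147 > 189 → valid
5 of the 7 triples form a triangle.

5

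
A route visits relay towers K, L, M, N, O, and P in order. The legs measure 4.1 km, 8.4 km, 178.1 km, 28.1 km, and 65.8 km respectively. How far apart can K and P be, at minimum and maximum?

71.7 ≤ KP ≤ 284.5 km

The maximum is all hops collinear in one direction: 4.1 + 8.4 + 178.1 + 28.1 + 65.8 = 284.5.
The longest hop is 178.1; the others sum to 106.4. Folding the others back against it leaves at least 178.1 − 106.4 = 71.7.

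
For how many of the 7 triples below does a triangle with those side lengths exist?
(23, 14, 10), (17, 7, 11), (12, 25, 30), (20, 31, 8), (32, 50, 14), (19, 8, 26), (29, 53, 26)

5

(10,14,23): 10+14 > 23 → valid
(7,11,17): 7+11 > 17 → valid
(12,25,30): 12+25 > 30 → valid
(8,20,31): 8+20 ≤ 31 → not valid
(14,32,50): 14+32 ≤ 50 → not valid
(8,19,26): 8+19 > 26 → valid
(26,29,53): 26+29 > 53 → valid
5 of the 7 triples form a triangle.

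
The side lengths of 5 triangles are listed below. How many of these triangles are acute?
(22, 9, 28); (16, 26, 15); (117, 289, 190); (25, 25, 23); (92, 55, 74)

(22,9,28): 9²+22² = 565 < 784 = 28² → obtuse
(16,26,15): 15²+16² = 481 < 676 = 26² → obtuse
(117,289,190): 117²+190² = 49789 < 83521 = 289² → obtuse
(25,25,23): 23²+25² = 1154 > 625 = 25² → acute
(92,55,74): 55²+74² = 8501 > 8464 = 92² → acute
2 of the 5 are acute.

2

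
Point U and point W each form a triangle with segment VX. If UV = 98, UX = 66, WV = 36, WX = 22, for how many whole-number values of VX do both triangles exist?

From triangle UVX: 32 < VX < 164.
From triangle WVX: 14 < VX < 58.
Intersection: 32 < VX < 58, so integers 33 through 57: 25 values.

25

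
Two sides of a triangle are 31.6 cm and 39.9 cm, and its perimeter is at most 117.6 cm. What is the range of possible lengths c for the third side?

Triangle inequality alone gives 8.3 < c < 71.5.
The perimeter condition gives c ≤ 117.6 − 31.6 − 39.9 = 46.1.
Intersecting the two: 8.3 < c ≤ 46.1.

8.3 < c ≤ 46.1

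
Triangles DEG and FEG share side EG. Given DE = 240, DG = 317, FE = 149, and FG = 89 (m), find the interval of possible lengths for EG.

From triangle DEG: |240 − 317| < EG < 240 + 317, i.e. 77 < EG < 557.
From triangle FEG: 60 < EG < 238.
Both must hold, so EG lies in the intersection.

77 < EG < 238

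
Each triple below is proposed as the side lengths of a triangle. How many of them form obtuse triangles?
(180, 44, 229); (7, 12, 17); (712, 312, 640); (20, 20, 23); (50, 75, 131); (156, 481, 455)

(180,44,229): 44+180 ≤ 229, not a triangle
(7,12,17): 7²+12² = 193 < 289 = 17² → obtuse
(712,312,640): 312²+640² = 506944 = 712² → right
(20,20,23): 20²+20² = 800 > 529 = 23² → acute
(50,75,131): 50+75 ≤ 131, not a triangle
(156,481,455): 156²+455² = 231361 = 481² → right
1 of the 6 is obtuse.

1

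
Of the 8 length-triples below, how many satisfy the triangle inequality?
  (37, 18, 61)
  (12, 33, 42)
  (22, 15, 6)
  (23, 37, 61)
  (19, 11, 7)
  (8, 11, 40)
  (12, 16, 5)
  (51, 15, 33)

(18,37,61): 18+37 ≤ 61 → not valid
(12,33,42): 12+33 > 42 → valid
(6,15,22): 6+15 ≤ 22 → not valid
(23,37,61): 23+37 ≤ 61 → not valid
(7,11,19): 7+11 ≤ 19 → not valid
(8,11,40): 8+11 ≤ 40 → not valid
(5,12,16): 5+12 > 16 → valid
(15,33,51): 15+33 ≤ 51 → not valid
2 of the 8 triples form a triangle.

2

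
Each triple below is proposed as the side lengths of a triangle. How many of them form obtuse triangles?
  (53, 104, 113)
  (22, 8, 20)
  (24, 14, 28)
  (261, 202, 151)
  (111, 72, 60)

4

(53,104,113): 53²+104² = 13625 > 12769 = 113² → acute
(22,8,20): 8²+20² = 464 < 484 = 22² → obtuse
(24,14,28): 14²+24² = 772 < 784 = 28² → obtuse
(261,202,151): 151²+202² = 63605 < 68121 = 261² → obtuse
(111,72,60): 60²+72² = 8784 < 12321 = 111² → obtuse
4 of the 5 are obtuse.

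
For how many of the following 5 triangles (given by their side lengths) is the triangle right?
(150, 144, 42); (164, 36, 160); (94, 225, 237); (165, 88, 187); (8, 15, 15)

3

(150,144,42): 42²+144² = 22500 = 150² → right
(164,36,160): 36²+160² = 26896 = 164² → right
(94,225,237): 94²+225² = 59461 > 56169 = 237² → acute
(165,88,187): 88²+165² = 34969 = 187² → right
(8,15,15): 8²+15² = 289 > 225 = 15² → acute
3 of the 5 are right.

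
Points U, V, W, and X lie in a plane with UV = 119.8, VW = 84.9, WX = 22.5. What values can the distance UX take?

12.4 ≤ UX ≤ 227.2

The maximum is all hops collinear in one direction: 119.8 + 84.9 + 22.5 = 227.2.
The longest hop is 119.8; the others sum to 107.4. Folding the others back against it leaves at least 119.8 − 107.4 = 12.4.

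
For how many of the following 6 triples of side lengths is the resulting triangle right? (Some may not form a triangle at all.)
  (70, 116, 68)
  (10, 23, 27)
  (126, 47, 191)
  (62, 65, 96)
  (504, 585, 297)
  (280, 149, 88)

1

(70,116,68): 68²+70² = 9524 < 13456 = 116² → obtuse
(10,23,27): 10²+23² = 629 < 729 = 27² → obtuse
(126,47,191): 47+126 ≤ 191, not a triangle
(62,65,96): 62²+65² = 8069 < 9216 = 96² → obtuse
(504,585,297): 297²+504² = 342225 = 585² → right
(280,149,88): 88+149 ≤ 280, not a triangle
1 of the 6 is right.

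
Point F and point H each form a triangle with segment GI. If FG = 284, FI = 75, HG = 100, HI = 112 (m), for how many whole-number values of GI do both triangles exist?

2

From triangle FGI: 209 < GI < 359.
From triangle HGI: 12 < GI < 212.
Intersection: 209 < GI < 212, so integers 210 through 211: 2 values.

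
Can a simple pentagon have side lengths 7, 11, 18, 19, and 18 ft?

A pentagon exists iff every side is shorter than the sum of the others — equivalently, the longest side is less than the sum of the rest.
Longest side 19 < 54 (sum of the remaining 4), so yes.

Yes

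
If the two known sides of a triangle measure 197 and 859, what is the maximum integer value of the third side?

1055

The third side must be strictly less than 197 + 859 = 1056.
The largest integer below 1056 is 1055.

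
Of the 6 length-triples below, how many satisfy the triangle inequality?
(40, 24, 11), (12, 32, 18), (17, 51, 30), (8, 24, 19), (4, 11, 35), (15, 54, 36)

(11,24,40): 11+24 ≤ 40 → not valid
(12,18,32): 12+18 ≤ 32 → not valid
(17,30,51): 17+30 ≤ 51 → not valid
(8,19,24): 8+19 > 24 → valid
(4,11,35): 4+11 ≤ 35 → not valid
(15,36,54): 15+36 ≤ 54 → not valid
1 of the 6 triples forms a triangle.

1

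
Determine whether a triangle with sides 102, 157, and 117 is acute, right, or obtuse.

obtuse

Compare the square of the longest side to the sum of squares of the other two: 102² + 117² = 24093 < 24649 = 157².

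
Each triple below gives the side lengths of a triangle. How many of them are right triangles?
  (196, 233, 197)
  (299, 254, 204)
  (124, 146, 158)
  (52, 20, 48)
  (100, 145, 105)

2

(196,233,197): 196²+197² = 77225 > 54289 = 233² → acute
(299,254,204): 204²+254² = 106132 > 89401 = 299² → acute
(124,146,158): 124²+146² = 36692 > 24964 = 158² → acute
(52,20,48): 20²+48² = 2704 = 52² → right
(100,145,105): 100²+105² = 21025 = 145² → right
2 of the 5 are right.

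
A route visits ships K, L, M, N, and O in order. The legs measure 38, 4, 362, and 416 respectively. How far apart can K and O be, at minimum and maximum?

12 ≤ KO ≤ 820

The maximum is all hops collinear in one direction: 38 + 4 + 362 + 416 = 820.
The longest hop is 416; the others sum to 404. Folding the others back against it leaves at least 416 − 404 = 12.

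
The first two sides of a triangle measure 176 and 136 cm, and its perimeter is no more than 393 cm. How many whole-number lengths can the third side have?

41

Triangle inequality: 40 < x < 312. Perimeter ≤ 393 gives x ≤ 393 − 176 − 136 = 81.
So 40 < x ≤ 81; integers 41 through 81: 41 values.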